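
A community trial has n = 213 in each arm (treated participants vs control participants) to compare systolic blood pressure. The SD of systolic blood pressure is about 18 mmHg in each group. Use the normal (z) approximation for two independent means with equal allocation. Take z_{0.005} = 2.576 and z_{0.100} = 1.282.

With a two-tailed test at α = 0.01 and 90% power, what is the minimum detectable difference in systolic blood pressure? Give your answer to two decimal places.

δ = (z_{α/2} + z_β) · √((σ₁²+σ₂²)/n)
  = (2.576 + 1.282) · √(648/213)
  = 3.858 · √3.0423
  = 3.858 · 1.7442
  = 6.7291

Minimum detectable difference ≈ 6.73 mmHg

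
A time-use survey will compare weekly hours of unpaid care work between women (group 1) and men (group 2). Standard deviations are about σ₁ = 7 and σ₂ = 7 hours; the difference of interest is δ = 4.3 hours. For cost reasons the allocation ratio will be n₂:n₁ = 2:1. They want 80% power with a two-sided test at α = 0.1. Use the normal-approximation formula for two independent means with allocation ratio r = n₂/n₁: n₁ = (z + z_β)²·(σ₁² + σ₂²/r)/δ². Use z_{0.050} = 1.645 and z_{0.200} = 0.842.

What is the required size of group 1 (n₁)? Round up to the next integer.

n₁ = 25

n₁ = (z_{α/2} + z_β)² · (σ₁² + σ₂²/r) / δ²
   = (1.645 + 0.842)² · (7² + 7²/2) / 4.3²
   = 6.1852 · (49 + 24.5) / 18.49
   = 6.1852 · 73.5 / 18.49
   = 24.59
Round up → n₁ = 25; n₂ = r·n₁ = 2 × 25 = 50.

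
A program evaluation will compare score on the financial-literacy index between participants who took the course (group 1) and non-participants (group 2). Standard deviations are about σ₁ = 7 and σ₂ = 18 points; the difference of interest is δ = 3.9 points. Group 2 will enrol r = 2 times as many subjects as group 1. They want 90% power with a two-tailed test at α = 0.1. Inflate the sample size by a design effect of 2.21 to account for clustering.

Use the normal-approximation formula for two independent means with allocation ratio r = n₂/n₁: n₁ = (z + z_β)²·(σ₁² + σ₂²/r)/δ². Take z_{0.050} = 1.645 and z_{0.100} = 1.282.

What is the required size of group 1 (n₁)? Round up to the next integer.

n₁ = 263

n₁ = (z_{α/2} + z_β)² · (σ₁² + σ₂²/r) / δ²
   = (1.645 + 1.282)² · (7² + 18²/2) / 3.9²
   = 8.5673 · (49 + 162) / 15.21
   = 8.5673 · 211 / 15.21
   = 118.85
Design effect: 2.21 × 118.85 = 262.66.
Round up → n₁ = 263; n₂ = r·n₁ = 2 × 263 = 526.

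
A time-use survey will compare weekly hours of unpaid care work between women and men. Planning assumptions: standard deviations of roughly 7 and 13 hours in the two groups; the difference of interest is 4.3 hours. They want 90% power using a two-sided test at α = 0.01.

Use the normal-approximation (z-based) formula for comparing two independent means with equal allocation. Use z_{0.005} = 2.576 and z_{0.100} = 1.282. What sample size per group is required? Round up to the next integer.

n = (z_{α/2} + z_β)² · (σ₁² + σ₂²) / δ²
  = (2.576 + 1.282)² · (7² + 13² = 218) / 4.3²
  = 14.8842 · 218 / 18.49
  = 175.49
Round up → n = 176 per group.

n = 176 per group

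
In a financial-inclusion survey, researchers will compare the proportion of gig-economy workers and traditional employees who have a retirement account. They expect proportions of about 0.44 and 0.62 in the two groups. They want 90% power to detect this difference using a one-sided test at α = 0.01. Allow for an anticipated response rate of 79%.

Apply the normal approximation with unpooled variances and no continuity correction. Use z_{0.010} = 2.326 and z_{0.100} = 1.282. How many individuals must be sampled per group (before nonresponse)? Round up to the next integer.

n = 246 per group

n = (z_α + z_β)² · [p₁(1−p₁) + p₂(1−p₂)] / (p₁ − p₂)²
  = (2.326 + 1.282)² · (0.44·0.56 + 0.62·0.38) / (-0.18)²
  = (3.608)² · (0.2464 + 0.2356) / 0.0324
  = 13.0177 · 0.4820 / 0.0324
  = 193.66
Adjust for 79% response: 193.66 / 0.79 = 245.14.
Round up → n = 246 per group.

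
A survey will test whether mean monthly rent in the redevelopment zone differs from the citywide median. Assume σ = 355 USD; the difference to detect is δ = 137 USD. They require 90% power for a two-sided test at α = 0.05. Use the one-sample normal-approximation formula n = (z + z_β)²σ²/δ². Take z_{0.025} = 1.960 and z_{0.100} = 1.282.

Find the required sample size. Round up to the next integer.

n = (z_{α/2} + z_β)² · σ² / δ²
  = (1.960 + 1.282)² · 355² / 137²
  = 10.5106 · 126025 / 18769
  = 70.57
Round up → n = 71.

n = 71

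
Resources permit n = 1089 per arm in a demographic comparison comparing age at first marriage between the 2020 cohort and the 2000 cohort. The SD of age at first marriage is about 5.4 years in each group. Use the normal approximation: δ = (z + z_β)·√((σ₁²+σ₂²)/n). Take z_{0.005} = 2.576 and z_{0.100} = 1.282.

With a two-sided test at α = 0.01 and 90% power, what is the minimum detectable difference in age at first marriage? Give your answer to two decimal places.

Minimum detectable difference ≈ 0.89 years

δ = (z_{α/2} + z_β) · √((σ₁²+σ₂²)/n)
  = (2.576 + 1.282) · √(58.32/1089)
  = 3.858 · √0.05355
  = 3.858 · 0.2314
  = 0.8928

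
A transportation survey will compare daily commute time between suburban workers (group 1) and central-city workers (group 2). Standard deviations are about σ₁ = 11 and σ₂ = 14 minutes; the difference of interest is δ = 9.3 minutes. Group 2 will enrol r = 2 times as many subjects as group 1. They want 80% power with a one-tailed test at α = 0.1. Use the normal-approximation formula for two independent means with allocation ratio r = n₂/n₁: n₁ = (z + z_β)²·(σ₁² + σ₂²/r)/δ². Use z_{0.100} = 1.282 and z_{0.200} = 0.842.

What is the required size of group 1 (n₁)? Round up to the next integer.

n₁ = 12

n₁ = (z_α + z_β)² · (σ₁² + σ₂²/r) / δ²
   = (1.282 + 0.842)² · (11² + 14²/2) / 9.3²
   = 4.5114 · (121 + 98) / 86.49
   = 4.5114 · 219 / 86.49
   = 11.42
Round up → n₁ = 12; n₂ = r·n₁ = 2 × 12 = 24.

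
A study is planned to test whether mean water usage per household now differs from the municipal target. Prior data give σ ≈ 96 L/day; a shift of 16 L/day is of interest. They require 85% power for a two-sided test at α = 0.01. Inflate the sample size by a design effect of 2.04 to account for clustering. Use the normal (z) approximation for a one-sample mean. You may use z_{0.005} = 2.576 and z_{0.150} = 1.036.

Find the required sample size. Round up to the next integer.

n = 959

n = (z_{α/2} + z_β)² · σ² / δ²
  = (2.576 + 1.036)² · 96² / 16²
  = 13.0465 · 9216 / 256
  = 469.68
Design effect: 2.04 × 469.68 = 958.14.
Round up → n = 959.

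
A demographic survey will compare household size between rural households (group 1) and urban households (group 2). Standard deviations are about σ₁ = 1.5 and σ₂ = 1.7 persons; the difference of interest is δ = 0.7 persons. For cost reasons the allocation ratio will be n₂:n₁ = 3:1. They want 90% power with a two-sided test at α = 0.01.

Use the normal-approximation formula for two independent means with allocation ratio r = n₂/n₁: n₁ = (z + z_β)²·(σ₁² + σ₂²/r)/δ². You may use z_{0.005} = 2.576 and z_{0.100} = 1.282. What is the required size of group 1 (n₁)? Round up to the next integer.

n₁ = (z_{α/2} + z_β)² · (σ₁² + σ₂²/r) / δ²
   = (2.576 + 1.282)² · (1.5² + 1.7²/3) / 0.7²
   = 14.8842 · (2.25 + 0.96333) / 0.49
   = 14.8842 · 3.2133 / 0.49
   = 97.61
Round up → n₁ = 98; n₂ = r·n₁ = 3 × 98 = 294.

n₁ = 98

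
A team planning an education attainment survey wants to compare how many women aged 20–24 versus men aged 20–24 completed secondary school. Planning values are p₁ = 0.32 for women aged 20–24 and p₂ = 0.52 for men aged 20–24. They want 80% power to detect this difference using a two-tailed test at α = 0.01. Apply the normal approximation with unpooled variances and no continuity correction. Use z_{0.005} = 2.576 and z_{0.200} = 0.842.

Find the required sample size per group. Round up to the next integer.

n = 137 per group

n = (z_{α/2} + z_β)² · [p₁(1−p₁) + p₂(1−p₂)] / (p₁ − p₂)²
  = (2.576 + 0.842)² · (0.32·0.68 + 0.52·0.48) / (-0.20)²
  = (3.418)² · (0.2176 + 0.2496) / 0.0400
  = 11.6827 · 0.4672 / 0.0400
  = 136.45
Round up → n = 137 per group.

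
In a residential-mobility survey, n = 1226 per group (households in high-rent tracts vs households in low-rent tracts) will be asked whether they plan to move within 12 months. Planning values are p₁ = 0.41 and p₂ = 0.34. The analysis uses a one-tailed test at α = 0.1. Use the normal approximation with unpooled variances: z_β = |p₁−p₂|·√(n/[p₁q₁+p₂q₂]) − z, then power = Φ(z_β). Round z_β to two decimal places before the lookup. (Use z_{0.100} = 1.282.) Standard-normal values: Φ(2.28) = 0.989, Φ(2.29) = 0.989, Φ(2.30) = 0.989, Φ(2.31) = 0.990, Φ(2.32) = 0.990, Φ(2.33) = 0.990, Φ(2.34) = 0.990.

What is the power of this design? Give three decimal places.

z_β = |p₁−p₂|·√(n/[p₁q₁+p₂q₂]) − z_α
    = 0.07 · √(1226/0.4663) − 1.282
    = 0.07 · 51.2758 − 1.282
    = 3.5893 − 1.282 = 2.3073 → 2.31
Power = Φ(2.31) = 0.990.

Power ≈ 0.990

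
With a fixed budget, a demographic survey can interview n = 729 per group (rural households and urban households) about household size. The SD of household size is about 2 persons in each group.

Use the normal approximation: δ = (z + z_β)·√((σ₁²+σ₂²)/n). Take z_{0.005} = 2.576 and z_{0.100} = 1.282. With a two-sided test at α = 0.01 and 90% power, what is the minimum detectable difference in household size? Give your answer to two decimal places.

Minimum detectable difference ≈ 0.40 persons

δ = (z_{α/2} + z_β) · √((σ₁²+σ₂²)/n)
  = (2.576 + 1.282) · √(8/729)
  = 3.858 · √0.01097
  = 3.858 · 0.1048
  = 0.4042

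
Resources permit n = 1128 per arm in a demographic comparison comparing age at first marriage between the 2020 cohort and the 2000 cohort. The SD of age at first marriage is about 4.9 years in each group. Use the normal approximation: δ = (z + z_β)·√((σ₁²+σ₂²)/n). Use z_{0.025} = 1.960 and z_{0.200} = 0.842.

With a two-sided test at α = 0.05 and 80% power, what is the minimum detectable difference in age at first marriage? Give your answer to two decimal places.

δ = (z_{α/2} + z_β) · √((σ₁²+σ₂²)/n)
  = (1.960 + 0.842) · √(48.02/1128)
  = 2.802 · √0.04257
  = 2.802 · 0.2063
  = 0.5781

Minimum detectable difference ≈ 0.58 years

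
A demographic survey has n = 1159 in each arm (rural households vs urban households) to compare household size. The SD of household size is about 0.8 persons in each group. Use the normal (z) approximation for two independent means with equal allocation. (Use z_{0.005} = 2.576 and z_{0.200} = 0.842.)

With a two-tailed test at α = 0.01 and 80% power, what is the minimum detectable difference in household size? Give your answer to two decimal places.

δ = (z_{α/2} + z_β) · √((σ₁²+σ₂²)/n)
  = (2.576 + 0.842) · √(1.28/1159)
  = 3.418 · √0.0011
  = 3.418 · 0.0332
  = 0.1136

Minimum detectable difference ≈ 0.11 persons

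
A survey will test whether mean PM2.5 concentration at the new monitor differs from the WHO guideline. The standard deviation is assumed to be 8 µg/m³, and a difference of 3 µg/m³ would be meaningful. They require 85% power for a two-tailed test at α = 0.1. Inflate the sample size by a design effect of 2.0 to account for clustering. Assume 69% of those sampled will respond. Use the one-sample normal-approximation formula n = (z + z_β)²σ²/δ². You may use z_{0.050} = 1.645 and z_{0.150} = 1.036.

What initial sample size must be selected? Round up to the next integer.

n = (z_{α/2} + z_β)² · σ² / δ²
  = (1.645 + 1.036)² · 8² / 3²
  = 7.1878 · 64 / 9
  = 51.11
Design effect: 2.0 × 51.11 = 102.23.
Adjust for 69% response: 102.23 / 0.69 = 148.15.
Round up → n = 149.

n = 149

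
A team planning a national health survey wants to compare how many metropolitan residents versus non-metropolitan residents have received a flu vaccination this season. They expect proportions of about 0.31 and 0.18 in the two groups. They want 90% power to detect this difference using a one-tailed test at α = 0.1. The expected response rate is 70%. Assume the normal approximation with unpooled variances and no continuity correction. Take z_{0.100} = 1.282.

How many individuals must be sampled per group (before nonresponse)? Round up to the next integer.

n = (z_α + z_β)² · [p₁(1−p₁) + p₂(1−p₂)] / (p₁ − p₂)²
  = (1.282 + 1.282)² · (0.31·0.69 + 0.18·0.82) / (0.13)²
  = (2.564)² · (0.2139 + 0.1476) / 0.0169
  = 6.5741 · 0.3615 / 0.0169
  = 140.62
Adjust for 70% response: 140.62 / 0.70 = 200.89.
Round up → n = 201 per group.

n = 201 per group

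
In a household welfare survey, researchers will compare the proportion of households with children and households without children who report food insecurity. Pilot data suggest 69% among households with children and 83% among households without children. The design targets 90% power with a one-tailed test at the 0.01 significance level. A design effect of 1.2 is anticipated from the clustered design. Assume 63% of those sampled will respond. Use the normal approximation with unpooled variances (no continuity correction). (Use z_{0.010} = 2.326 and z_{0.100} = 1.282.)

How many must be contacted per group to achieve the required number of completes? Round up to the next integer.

n = 450 per group

n = (z_α + z_β)² · [p₁(1−p₁) + p₂(1−p₂)] / (p₁ − p₂)²
  = (2.326 + 1.282)² · (0.69·0.31 + 0.83·0.17) / (-0.14)²
  = (3.608)² · (0.2139 + 0.1411) / 0.0196
  = 13.0177 · 0.3550 / 0.0196
  = 235.78
Design effect: 1.2 × 235.78 = 282.93.
Adjust for 63% response: 282.93 / 0.63 = 449.10.
Round up → n = 450 per group.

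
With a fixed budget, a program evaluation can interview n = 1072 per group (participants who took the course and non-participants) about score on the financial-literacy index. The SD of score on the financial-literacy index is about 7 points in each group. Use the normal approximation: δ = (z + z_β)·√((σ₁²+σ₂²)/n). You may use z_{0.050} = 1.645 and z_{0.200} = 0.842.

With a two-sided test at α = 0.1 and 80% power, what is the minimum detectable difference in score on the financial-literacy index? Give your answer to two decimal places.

Minimum detectable difference ≈ 0.75 points

δ = (z_{α/2} + z_β) · √((σ₁²+σ₂²)/n)
  = (1.645 + 0.842) · √(98/1072)
  = 2.487 · √0.09142
  = 2.487 · 0.3024
  = 0.7520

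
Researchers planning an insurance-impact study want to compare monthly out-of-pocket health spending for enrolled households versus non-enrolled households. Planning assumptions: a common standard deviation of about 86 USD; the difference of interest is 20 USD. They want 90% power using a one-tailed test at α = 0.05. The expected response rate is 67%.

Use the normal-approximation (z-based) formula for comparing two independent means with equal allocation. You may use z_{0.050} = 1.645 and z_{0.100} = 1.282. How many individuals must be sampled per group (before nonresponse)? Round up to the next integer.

n = (z_α + z_β)² · (σ₁² + σ₂²) / δ²
  = (1.645 + 1.282)² · (2·86² = 14792) / 20²
  = 8.5673 · 14792 / 400
  = 316.82
Adjust for 67% response: 316.82 / 0.67 = 472.87.
Round up → n = 473 per group.

n = 473 per group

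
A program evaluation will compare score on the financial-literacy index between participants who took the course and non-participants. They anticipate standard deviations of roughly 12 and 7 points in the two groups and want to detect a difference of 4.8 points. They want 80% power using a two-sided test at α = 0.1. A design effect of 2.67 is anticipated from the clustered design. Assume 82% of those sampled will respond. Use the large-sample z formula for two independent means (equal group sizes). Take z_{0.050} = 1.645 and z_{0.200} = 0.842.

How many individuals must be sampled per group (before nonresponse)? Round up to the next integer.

n = 169 per group

n = (z_{α/2} + z_β)² · (σ₁² + σ₂²) / δ²
  = (1.645 + 0.842)² · (12² + 7² = 193) / 4.8²
  = 6.1852 · 193 / 23.04
  = 51.81
Design effect: 2.67 × 51.81 = 138.34.
Adjust for 82% response: 138.34 / 0.82 = 168.70.
Round up → n = 169 per group.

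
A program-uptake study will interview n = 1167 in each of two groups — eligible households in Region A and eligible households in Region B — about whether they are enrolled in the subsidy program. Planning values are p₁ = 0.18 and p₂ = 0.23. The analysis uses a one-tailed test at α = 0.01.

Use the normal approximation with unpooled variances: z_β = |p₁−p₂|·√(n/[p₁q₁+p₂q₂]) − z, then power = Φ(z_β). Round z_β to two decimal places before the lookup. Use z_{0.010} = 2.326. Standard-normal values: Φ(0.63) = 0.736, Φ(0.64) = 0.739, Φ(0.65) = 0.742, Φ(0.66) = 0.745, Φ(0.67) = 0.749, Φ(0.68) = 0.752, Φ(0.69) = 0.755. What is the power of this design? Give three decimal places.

Power ≈ 0.749

z_β = |p₁−p₂|·√(n/[p₁q₁+p₂q₂]) − z_α
    = 0.05 · √(1167/0.3247) − 2.326
    = 0.05 · 59.9507 − 2.326
    = 2.9975 − 2.326 = 0.6715 → 0.67
Power = Φ(0.67) = 0.749.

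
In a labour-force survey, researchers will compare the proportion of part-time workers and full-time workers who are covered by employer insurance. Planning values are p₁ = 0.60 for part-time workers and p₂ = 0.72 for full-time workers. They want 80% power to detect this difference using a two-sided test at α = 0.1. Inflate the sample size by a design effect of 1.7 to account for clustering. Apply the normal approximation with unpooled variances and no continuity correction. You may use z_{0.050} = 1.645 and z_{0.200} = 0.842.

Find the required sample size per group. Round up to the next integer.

n = (z_{α/2} + z_β)² · [p₁(1−p₁) + p₂(1−p₂)] / (p₁ − p₂)²
  = (1.645 + 0.842)² · (0.60·0.40 + 0.72·0.28) / (-0.12)²
  = (2.487)² · (0.2400 + 0.2016) / 0.0144
  = 6.1852 · 0.4416 / 0.0144
  = 189.68
Design effect: 1.7 × 189.68 = 322.45.
Round up → n = 323 per group.

n = 323 per group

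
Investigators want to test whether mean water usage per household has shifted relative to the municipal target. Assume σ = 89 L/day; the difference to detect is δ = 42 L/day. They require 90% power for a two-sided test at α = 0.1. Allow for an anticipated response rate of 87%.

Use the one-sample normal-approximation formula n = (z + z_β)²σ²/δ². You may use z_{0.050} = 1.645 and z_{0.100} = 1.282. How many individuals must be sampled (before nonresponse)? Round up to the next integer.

n = (z_{α/2} + z_β)² · σ² / δ²
  = (1.645 + 1.282)² · 89² / 42²
  = 8.5673 · 7921 / 1764
  = 38.47
Adjust for 87% response: 38.47 / 0.87 = 44.22.
Round up → n = 45.

n = 45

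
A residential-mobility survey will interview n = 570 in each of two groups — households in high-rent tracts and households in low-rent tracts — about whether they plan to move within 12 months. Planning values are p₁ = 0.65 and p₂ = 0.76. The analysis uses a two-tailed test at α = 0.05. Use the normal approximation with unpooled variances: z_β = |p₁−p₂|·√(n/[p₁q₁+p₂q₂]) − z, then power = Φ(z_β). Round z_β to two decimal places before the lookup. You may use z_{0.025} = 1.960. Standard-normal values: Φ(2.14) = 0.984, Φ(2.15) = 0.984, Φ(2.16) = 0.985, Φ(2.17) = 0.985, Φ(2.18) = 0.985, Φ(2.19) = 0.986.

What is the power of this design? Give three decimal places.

z_β = |p₁−p₂|·√(n/[p₁q₁+p₂q₂]) − z_{α/2}
    = 0.11 · √(570/0.4099) − 1.960
    = 0.11 · 37.2905 − 1.960
    = 4.1020 − 1.960 = 2.1420 → 2.14
Power = Φ(2.14) = 0.984.

Power ≈ 0.984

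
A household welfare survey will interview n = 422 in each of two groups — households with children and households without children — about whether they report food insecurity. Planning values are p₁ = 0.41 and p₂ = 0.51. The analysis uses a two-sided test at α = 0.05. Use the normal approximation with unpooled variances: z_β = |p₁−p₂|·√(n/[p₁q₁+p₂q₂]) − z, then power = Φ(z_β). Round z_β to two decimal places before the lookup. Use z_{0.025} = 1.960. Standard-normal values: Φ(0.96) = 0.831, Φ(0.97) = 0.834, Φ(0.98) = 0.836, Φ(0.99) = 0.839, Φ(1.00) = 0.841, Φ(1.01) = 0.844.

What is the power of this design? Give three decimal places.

Power ≈ 0.834

z_β = |p₁−p₂|·√(n/[p₁q₁+p₂q₂]) − z_{α/2}
    = 0.10 · √(422/0.4918) − 1.960
    = 0.10 · 29.2929 − 1.960
    = 2.9293 − 1.960 = 0.9693 → 0.97
Power = Φ(0.97) = 0.834.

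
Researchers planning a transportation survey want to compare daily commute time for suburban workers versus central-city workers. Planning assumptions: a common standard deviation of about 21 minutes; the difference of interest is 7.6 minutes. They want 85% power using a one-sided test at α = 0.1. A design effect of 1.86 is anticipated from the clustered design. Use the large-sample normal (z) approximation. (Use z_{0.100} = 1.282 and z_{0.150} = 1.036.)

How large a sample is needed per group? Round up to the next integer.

n = (z_α + z_β)² · (σ₁² + σ₂²) / δ²
  = (1.282 + 1.036)² · (2·21² = 882) / 7.6²
  = 5.3731 · 882 / 57.76
  = 82.05
Design effect: 1.86 × 82.05 = 152.61.
Round up → n = 153 per group.

n = 153 per group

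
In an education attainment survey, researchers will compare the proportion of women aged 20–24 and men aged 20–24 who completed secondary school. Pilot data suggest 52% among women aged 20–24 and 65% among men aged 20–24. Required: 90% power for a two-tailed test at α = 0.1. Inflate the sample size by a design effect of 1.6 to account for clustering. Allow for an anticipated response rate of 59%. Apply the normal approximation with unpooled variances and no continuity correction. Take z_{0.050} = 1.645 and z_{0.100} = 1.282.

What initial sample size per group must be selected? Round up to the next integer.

n = 656 per group

n = (z_{α/2} + z_β)² · [p₁(1−p₁) + p₂(1−p₂)] / (p₁ − p₂)²
  = (1.645 + 1.282)² · (0.52·0.48 + 0.65·0.35) / (-0.13)²
  = (2.927)² · (0.2496 + 0.2275) / 0.0169
  = 8.5673 · 0.4771 / 0.0169
  = 241.86
Design effect: 1.6 × 241.86 = 386.98.
Adjust for 59% response: 386.98 / 0.59 = 655.90.
Round up → n = 656 per group.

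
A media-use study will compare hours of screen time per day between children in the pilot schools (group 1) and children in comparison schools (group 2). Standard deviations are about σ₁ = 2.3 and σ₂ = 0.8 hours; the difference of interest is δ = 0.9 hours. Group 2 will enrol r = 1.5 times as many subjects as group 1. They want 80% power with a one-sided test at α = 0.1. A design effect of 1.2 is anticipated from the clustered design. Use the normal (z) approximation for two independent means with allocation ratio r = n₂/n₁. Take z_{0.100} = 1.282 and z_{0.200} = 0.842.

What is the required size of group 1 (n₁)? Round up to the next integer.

n₁ = 39

n₁ = (z_α + z_β)² · (σ₁² + σ₂²/r) / δ²
   = (1.282 + 0.842)² · (2.3² + 0.8²/1.5) / 0.9²
   = 4.5114 · (5.29 + 0.42667) / 0.81
   = 4.5114 · 5.7167 / 0.81
   = 31.84
Design effect: 1.2 × 31.84 = 38.21.
Round up → n₁ = 39; n₂ = r·n₁ = 1.5 × 39 = 59.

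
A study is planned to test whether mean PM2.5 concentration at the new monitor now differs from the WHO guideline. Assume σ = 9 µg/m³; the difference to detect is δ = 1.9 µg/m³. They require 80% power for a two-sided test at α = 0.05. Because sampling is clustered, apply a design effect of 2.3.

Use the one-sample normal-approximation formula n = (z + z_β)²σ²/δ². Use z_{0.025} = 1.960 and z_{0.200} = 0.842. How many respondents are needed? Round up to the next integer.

n = 406

n = (z_{α/2} + z_β)² · σ² / δ²
  = (1.960 + 0.842)² · 9² / 1.9²
  = 7.8512 · 81 / 3.61
  = 176.16
Design effect: 2.3 × 176.16 = 405.17.
Round up → n = 406.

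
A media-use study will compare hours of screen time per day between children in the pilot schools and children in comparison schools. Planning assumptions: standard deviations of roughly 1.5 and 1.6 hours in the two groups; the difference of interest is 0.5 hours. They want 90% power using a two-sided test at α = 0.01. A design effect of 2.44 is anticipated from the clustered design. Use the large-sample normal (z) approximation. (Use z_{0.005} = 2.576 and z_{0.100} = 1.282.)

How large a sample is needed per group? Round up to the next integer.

n = 699 per group

n = (z_{α/2} + z_β)² · (σ₁² + σ₂²) / δ²
  = (2.576 + 1.282)² · (1.5² + 1.6² = 4.81) / 0.5²
  = 14.8842 · 4.81 / 0.25
  = 286.37
Design effect: 2.44 × 286.37 = 698.75.
Round up → n = 699 per group.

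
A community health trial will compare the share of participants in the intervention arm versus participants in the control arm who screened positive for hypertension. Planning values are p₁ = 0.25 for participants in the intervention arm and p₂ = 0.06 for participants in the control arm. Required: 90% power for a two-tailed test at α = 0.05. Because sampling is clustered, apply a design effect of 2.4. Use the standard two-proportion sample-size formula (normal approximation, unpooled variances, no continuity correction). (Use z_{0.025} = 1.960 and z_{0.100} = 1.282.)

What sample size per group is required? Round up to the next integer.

n = 171 per group

n = (z_{α/2} + z_β)² · [p₁(1−p₁) + p₂(1−p₂)] / (p₁ − p₂)²
  = (1.960 + 1.282)² · (0.25·0.75 + 0.06·0.94) / (0.19)²
  = (3.242)² · (0.1875 + 0.0564) / 0.0361
  = 10.5106 · 0.2439 / 0.0361
  = 71.01
Design effect: 2.4 × 71.01 = 170.43.
Round up → n = 171 per group.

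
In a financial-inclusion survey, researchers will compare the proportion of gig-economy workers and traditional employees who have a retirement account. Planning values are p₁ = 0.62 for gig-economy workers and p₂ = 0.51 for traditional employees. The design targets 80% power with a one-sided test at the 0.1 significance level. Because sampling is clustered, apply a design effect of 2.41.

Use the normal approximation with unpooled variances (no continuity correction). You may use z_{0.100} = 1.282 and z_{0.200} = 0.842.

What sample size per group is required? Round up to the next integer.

n = (z_α + z_β)² · [p₁(1−p₁) + p₂(1−p₂)] / (p₁ − p₂)²
  = (1.282 + 0.842)² · (0.62·0.38 + 0.51·0.49) / (0.11)²
  = (2.124)² · (0.2356 + 0.2499) / 0.0121
  = 4.5114 · 0.4855 / 0.0121
  = 181.01
Design effect: 2.41 × 181.01 = 436.24.
Round up → n = 437 per group.

n = 437 per group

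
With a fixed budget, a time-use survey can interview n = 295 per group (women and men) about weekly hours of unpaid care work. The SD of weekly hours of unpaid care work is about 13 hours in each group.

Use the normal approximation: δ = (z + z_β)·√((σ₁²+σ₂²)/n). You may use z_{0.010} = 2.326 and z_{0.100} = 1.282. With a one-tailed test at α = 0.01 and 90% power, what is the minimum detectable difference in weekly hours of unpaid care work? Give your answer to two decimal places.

δ = (z_α + z_β) · √((σ₁²+σ₂²)/n)
  = (2.326 + 1.282) · √(338/295)
  = 3.608 · √1.1458
  = 3.608 · 1.0704
  = 3.8620

Minimum detectable difference ≈ 3.86 hours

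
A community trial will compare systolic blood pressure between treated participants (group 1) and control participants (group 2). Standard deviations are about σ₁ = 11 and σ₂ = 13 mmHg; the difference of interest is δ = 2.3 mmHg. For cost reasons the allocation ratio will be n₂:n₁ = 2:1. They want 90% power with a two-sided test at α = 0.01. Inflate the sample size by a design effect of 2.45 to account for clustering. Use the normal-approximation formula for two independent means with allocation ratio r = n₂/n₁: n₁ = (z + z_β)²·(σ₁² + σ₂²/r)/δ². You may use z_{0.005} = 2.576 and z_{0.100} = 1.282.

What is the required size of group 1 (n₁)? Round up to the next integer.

n₁ = (z_{α/2} + z_β)² · (σ₁² + σ₂²/r) / δ²
   = (2.576 + 1.282)² · (11² + 13²/2) / 2.3²
   = 14.8842 · (121 + 84.5) / 5.29
   = 14.8842 · 205.5 / 5.29
   = 578.20
Design effect: 2.45 × 578.20 = 1416.60.
Round up → n₁ = 1417; n₂ = r·n₁ = 2 × 1417 = 2834.

n₁ = 1417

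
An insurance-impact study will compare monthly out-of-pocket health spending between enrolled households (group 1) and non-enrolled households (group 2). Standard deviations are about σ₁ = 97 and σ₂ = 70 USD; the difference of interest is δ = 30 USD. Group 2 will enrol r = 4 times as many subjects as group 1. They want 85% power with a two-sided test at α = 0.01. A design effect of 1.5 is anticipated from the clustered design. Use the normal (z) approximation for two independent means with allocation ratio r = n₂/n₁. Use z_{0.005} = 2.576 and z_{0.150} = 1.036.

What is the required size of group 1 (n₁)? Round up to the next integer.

n₁ = 232

n₁ = (z_{α/2} + z_β)² · (σ₁² + σ₂²/r) / δ²
   = (2.576 + 1.036)² · (97² + 70²/4) / 30²
   = 13.0465 · (9409 + 1225) / 900
   = 13.0465 · 10634 / 900
   = 154.15
Design effect: 1.5 × 154.15 = 231.23.
Round up → n₁ = 232; n₂ = r·n₁ = 4 × 232 = 928.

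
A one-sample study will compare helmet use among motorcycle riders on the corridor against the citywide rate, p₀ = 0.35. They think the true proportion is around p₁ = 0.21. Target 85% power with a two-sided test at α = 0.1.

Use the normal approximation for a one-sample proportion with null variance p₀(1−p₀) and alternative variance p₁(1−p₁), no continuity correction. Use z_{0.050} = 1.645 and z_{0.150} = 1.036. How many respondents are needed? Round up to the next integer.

n = 75

n = [z_{α/2}·√(p₀q₀) + z_β·√(p₁q₁)]² / (p₁ − p₀)²
  = [1.645·√(0.35·0.65) + 1.036·√(0.21·0.79)]² / (-0.14)²
  = [1.645·0.4770 + 1.036·0.4073]² / 0.0196
  = [1.2066]² / 0.0196
  = 74.28
Round up → n = 75.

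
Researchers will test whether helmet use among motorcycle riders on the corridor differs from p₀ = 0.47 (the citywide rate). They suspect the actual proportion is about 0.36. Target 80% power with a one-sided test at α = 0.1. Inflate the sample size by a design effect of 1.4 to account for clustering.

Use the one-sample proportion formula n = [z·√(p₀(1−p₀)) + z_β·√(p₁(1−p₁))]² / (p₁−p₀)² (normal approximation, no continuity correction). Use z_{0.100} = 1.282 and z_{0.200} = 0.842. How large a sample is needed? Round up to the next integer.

n = [z_α·√(p₀q₀) + z_β·√(p₁q₁)]² / (p₁ − p₀)²
  = [1.282·√(0.47·0.53) + 0.842·√(0.36·0.64)]² / (-0.11)²
  = [1.282·0.4991 + 0.842·0.4800]² / 0.0121
  = [1.0440]² / 0.0121
  = 90.08
Design effect: 1.4 × 90.08 = 126.11.
Round up → n = 127.

n = 127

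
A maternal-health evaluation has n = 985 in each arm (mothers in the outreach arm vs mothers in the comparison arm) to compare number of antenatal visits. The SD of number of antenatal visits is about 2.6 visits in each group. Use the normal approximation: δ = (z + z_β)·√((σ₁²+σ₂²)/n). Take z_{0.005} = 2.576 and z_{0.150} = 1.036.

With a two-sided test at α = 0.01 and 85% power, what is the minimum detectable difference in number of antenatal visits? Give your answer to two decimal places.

δ = (z_{α/2} + z_β) · √((σ₁²+σ₂²)/n)
  = (2.576 + 1.036) · √(13.52/985)
  = 3.612 · √0.01373
  = 3.612 · 0.1172
  = 0.4232

Minimum detectable difference ≈ 0.42 visits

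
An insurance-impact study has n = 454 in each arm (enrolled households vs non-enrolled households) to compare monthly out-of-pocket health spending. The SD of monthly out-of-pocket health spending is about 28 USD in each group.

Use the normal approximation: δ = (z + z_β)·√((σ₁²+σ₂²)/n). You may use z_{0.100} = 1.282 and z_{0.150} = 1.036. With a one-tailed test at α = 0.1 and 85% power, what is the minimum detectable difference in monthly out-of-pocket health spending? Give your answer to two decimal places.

Minimum detectable difference ≈ 4.31 USD

δ = (z_α + z_β) · √((σ₁²+σ₂²)/n)
  = (1.282 + 1.036) · √(1568/454)
  = 2.318 · √3.4537
  = 2.318 · 1.8584
  = 4.3078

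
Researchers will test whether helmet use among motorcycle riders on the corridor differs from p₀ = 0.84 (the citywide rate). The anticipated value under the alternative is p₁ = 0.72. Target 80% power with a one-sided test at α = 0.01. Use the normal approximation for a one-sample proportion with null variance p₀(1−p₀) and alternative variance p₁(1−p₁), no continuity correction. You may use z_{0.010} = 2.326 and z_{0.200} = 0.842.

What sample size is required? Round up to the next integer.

n = [z_α·√(p₀q₀) + z_β·√(p₁q₁)]² / (p₁ − p₀)²
  = [2.326·√(0.84·0.16) + 0.842·√(0.72·0.28)]² / (-0.12)²
  = [2.326·0.3666 + 0.842·0.4490]² / 0.0144
  = [1.2308]² / 0.0144
  = 105.20
Round up → n = 106.

n = 106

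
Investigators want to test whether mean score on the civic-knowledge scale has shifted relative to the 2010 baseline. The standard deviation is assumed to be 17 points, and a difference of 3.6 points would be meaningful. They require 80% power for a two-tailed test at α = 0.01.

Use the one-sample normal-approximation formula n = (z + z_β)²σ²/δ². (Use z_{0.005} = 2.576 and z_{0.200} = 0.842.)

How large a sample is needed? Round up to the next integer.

n = 261

n = (z_{α/2} + z_β)² · σ² / δ²
  = (2.576 + 0.842)² · 17² / 3.6²
  = 11.6827 · 289 / 12.96
  = 260.52
Round up → n = 261.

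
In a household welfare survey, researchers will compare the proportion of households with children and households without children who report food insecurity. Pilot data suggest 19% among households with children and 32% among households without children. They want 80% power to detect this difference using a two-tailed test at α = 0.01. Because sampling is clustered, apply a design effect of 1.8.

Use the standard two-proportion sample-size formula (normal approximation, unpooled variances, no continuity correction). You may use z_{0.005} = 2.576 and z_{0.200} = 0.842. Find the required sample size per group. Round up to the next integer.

n = 463 per group

n = (z_{α/2} + z_β)² · [p₁(1−p₁) + p₂(1−p₂)] / (p₁ − p₂)²
  = (2.576 + 0.842)² · (0.19·0.81 + 0.32·0.68) / (-0.13)²
  = (3.418)² · (0.1539 + 0.2176) / 0.0169
  = 11.6827 · 0.3715 / 0.0169
  = 256.81
Design effect: 1.8 × 256.81 = 462.26.
Round up → n = 463 per group.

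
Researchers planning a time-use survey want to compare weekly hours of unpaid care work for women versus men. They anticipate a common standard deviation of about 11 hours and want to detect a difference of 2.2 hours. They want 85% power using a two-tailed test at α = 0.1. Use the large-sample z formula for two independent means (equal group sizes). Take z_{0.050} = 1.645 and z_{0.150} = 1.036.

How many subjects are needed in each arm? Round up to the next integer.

n = 360 per group

n = (z_{α/2} + z_β)² · (σ₁² + σ₂²) / δ²
  = (1.645 + 1.036)² · (2·11² = 242) / 2.2²
  = 7.1878 · 242 / 4.84
  = 359.39
Round up → n = 360 per group.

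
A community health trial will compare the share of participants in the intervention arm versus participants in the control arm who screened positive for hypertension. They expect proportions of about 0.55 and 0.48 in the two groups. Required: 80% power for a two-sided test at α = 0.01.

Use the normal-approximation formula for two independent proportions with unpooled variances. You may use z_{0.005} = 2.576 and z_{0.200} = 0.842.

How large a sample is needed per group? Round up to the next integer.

n = (z_{α/2} + z_β)² · [p₁(1−p₁) + p₂(1−p₂)] / (p₁ − p₂)²
  = (2.576 + 0.842)² · (0.55·0.45 + 0.48·0.52) / (0.07)²
  = (3.418)² · (0.2475 + 0.2496) / 0.0049
  = 11.6827 · 0.4971 / 0.0049
  = 1185.20
Round up → n = 1186 per group.

n = 1186 per group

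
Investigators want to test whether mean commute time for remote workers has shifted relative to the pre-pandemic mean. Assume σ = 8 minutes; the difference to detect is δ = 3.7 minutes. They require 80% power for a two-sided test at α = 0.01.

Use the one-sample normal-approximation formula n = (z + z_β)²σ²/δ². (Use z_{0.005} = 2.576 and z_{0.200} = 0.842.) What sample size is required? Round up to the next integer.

n = (z_{α/2} + z_β)² · σ² / δ²
  = (2.576 + 0.842)² · 8² / 3.7²
  = 11.6827 · 64 / 13.69
  = 54.62
Round up → n = 55.

n = 55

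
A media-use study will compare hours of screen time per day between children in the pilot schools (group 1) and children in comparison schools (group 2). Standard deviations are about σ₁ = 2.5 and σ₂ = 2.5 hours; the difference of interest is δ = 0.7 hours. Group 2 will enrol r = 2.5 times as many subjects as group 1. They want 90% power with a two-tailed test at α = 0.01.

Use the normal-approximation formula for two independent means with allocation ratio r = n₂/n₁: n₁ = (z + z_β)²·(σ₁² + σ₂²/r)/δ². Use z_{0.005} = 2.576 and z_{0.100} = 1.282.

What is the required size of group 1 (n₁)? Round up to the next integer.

n₁ = (z_{α/2} + z_β)² · (σ₁² + σ₂²/r) / δ²
   = (2.576 + 1.282)² · (2.5² + 2.5²/2.5) / 0.7²
   = 14.8842 · (6.25 + 2.5) / 0.49
   = 14.8842 · 8.75 / 0.49
   = 265.79
Round up → n₁ = 266; n₂ = r·n₁ = 2.5 × 266 = 665.

n₁ = 266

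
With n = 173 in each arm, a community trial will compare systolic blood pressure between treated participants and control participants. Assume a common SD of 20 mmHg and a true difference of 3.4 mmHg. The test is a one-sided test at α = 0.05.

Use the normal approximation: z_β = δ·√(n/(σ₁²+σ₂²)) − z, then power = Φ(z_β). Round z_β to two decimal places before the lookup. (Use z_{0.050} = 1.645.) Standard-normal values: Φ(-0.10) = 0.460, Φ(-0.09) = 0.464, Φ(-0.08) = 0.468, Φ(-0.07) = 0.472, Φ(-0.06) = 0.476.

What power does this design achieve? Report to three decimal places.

z_β = δ·√(n/(σ₁²+σ₂²)) − z_α
    = 3.4 · √(173/800) − 1.645
    = 3.4 · 0.46503 − 1.645
    = 1.5811 − 1.645 = -0.0639 → -0.06
Power = Φ(-0.06) = 0.476.

Power ≈ 0.476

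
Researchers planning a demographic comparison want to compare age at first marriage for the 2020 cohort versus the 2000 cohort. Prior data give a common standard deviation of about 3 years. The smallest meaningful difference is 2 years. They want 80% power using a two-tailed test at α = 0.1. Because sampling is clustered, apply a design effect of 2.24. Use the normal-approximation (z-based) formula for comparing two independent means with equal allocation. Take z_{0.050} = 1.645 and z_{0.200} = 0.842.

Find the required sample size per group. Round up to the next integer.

n = 63 per group

n = (z_{α/2} + z_β)² · (σ₁² + σ₂²) / δ²
  = (1.645 + 0.842)² · (2·3² = 18) / 2²
  = 6.1852 · 18 / 4
  = 27.83
Design effect: 2.24 × 27.83 = 62.35.
Round up → n = 63 per group.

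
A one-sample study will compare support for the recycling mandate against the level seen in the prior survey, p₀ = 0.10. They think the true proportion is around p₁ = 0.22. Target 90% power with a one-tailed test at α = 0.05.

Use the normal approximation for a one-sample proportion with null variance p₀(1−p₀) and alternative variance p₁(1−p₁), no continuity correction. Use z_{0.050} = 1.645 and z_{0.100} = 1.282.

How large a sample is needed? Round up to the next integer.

n = [z_α·√(p₀q₀) + z_β·√(p₁q₁)]² / (p₁ − p₀)²
  = [1.645·√(0.10·0.90) + 1.282·√(0.22·0.78)]² / (0.12)²
  = [1.645·0.3000 + 1.282·0.4142]² / 0.0144
  = [1.0246]² / 0.0144
  = 72.90
Round up → n = 73.

n = 73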